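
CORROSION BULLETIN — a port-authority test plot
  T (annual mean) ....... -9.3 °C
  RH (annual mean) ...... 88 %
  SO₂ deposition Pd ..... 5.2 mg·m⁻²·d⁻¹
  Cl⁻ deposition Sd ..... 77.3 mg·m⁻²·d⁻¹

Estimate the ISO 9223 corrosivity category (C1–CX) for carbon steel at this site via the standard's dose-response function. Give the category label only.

C2

carbon steel: f(T) = +0.150·(T−10) [T≤10 °C] = -2.8950
  SO₂ term: 1.77·5.2^0.52·exp(0.02·88-2.8950) = 1.341
  Sd branch = 0.102·Sd^0.62·e^(0.033·RH+0.04·T) = 19.01 μm/a
  r_corr = 1.341 + 19.01 = 20.35 μm/a
Category bounds: 1.3…25 μm/a bracket r_corr ⇒ C2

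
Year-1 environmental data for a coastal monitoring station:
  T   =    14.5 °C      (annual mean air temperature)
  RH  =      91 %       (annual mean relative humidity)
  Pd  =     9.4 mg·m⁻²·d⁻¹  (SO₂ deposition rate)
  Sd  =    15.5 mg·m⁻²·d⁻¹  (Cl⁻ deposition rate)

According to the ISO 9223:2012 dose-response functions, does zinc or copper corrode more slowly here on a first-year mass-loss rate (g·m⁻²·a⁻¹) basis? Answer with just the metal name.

zinc: temperature factor f = -0.071·(4.5) = -0.3195
  sulphur-dioxide contribution → 1.652 μm/a
  chloride contribution → 0.5929 μm/a
  total first-year rate 2.245 μm/a
  mass loss = 2.245 μm/a × 7.14 g/cm³ = 16.03 g·m⁻²·a⁻¹
copper: f(T) = -0.080·(T−10) [T>10 °C] = -0.3600
  sulphur-dioxide contribution → 1.421 μm/a
  chloride contribution → 1.157 μm/a
  ⇒ r_corr(copper) = 2.579 μm/a
  mass loss = 2.579 μm/a × 8.96 g/cm³ = 23.1 g·m⁻²·a⁻¹
Ordering by g·m⁻²·a⁻¹: copper (23.1) > zinc (16)

zinc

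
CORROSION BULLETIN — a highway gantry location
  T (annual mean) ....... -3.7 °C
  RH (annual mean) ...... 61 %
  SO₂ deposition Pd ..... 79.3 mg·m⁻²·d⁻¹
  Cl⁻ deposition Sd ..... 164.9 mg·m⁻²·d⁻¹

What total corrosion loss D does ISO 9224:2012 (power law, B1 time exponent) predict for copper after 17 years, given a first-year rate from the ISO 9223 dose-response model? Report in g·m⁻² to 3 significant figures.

copper: f(T) = +0.126·(T−10) [T≤10 °C] = -1.7262
  SO₂ term: 0.0053·79.3^0.26·exp(0.059·61-1.7262) = 0.1075
  Cl⁻ term: 0.01025·164.9^0.27·exp(0.036·61+0.049·-3.7) = 0.305
  sum: 0.1075 + 0.305 → r_corr = 0.4125 μm/a
Power-law: D(17) = r_corr · 17^0.667
  D(17) = 0.4125 × 17^0.667 = 0.4125 × 6.618 = 2.73 μm
  Mass loss = 2.73 μm × 8.96 g/cm³ = 24.46 g·m⁻²

D(17) = 24.5 g·m⁻²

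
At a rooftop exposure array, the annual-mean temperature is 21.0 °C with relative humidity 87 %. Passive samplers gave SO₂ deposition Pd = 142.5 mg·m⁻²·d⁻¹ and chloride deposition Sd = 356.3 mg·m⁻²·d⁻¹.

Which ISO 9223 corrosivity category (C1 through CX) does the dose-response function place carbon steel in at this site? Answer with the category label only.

carbon steel: temperature factor f = -0.054·(11.0) = -0.5940
  Pd branch = 1.77·Pd^0.52·e^(0.02·RH+f) = 73.39 μm/a
  Sd branch = 0.102·Sd^0.62·e^(0.033·RH+0.04·T) = 159.4 μm/a
  r_corr = 73.39 + 159.4 = 232.8 μm/a
Category bounds: 200…700 μm/a bracket r_corr ⇒ CX

CX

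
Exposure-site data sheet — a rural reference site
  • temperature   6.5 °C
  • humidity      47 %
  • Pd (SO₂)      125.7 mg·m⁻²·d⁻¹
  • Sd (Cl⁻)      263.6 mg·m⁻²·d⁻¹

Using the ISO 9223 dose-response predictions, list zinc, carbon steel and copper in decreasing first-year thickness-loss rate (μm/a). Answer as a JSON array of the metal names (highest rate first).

zinc: f(T) = +0.038·(T−10) [T≤10 °C] = -0.1330
  Pd branch = 0.0129·Pd^0.44·e^(0.046·RH+f) = 0.8232 μm/a
  Cl⁻ term: 0.0175·263.6^0.57·exp(0.008·47+0.085·6.5) = 1.062
  r_corr = 0.8232 + 1.062 = 1.885 μm/a
carbon steel: f(T) = +0.150·(T−10) [T≤10 °C] = -0.5250
  Pd branch = 1.77·Pd^0.52·e^(0.02·RH+f) = 33.1 μm/a
  Sd branch = 0.102·Sd^0.62·e^(0.033·RH+0.04·T) = 19.77 μm/a
  r_corr = 33.1 + 19.77 = 52.88 μm/a
copper: T≤10 °C ⇒ hinge +0.126·(6.5−10) = -0.4410
  Pd branch = 0.0053·Pd^0.26·e^(0.059·RH+f) = 0.1918 μm/a
  Cl⁻ term: 0.01025·263.6^0.27·exp(0.036·47+0.049·6.5) = 0.3448
  sum: 0.1918 + 0.3448 → r_corr = 0.5366 μm/a
Ordering by μm/a: carbon steel (52.9) > zinc (1.89) > copper (0.537)

["carbon steel", "zinc", "copper"]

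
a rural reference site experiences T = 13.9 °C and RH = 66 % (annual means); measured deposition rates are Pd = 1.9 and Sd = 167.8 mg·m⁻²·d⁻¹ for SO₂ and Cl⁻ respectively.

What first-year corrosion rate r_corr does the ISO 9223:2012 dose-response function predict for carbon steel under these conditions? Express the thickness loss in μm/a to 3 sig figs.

carbon steel: T>10 °C ⇒ hinge -0.054·(13.9−10) = -0.2106
  Pd branch = 1.77·Pd^0.52·e^(0.02·RH+f) = 7.494 μm/a
  Sd branch = 0.102·Sd^0.62·e^(0.033·RH+0.04·T) = 37.61 μm/a
  sum: 7.494 + 37.61 → r_corr = 45.11 μm/a

r_corr = 45.1 μm/a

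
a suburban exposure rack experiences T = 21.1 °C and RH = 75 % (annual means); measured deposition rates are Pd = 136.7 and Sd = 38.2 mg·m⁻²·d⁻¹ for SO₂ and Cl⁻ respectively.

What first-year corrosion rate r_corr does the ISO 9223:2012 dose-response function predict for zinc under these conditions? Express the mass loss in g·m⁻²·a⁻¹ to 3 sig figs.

zinc: f(T) = -0.071·(T−10) [T>10 °C] = -0.7881
  Pd branch = 0.0129·Pd^0.44·e^(0.046·RH+f) = 1.608 μm/a
  Sd branch = 0.0175·Sd^0.57·e^(0.008·RH+0.085·T) = 1.529 μm/a
  r_corr = 1.608 + 1.529 = 3.137 μm/a
Convert to mass loss: 3.137 μm/a × 7.14 g/cm³ = 22.4 g·m⁻²·a⁻¹

r_corr = 22.4 g·m⁻²·a⁻¹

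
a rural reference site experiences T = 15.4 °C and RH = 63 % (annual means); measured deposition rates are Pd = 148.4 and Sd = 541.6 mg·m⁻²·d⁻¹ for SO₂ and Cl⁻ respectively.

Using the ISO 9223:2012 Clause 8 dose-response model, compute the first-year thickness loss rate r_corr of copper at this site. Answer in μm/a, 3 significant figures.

copper: f(T) = -0.080·(T−10) [T>10 °C] = -0.4320
  SO₂ term: 0.0053·148.4^0.26·exp(0.059·63-0.4320) = 0.5194
  Cl⁻ term: 0.01025·541.6^0.27·exp(0.036·63+0.049·15.4) = 1.152
  sum: 0.5194 + 1.152 → r_corr = 1.672 μm/a

r_corr = 1.67 μm/a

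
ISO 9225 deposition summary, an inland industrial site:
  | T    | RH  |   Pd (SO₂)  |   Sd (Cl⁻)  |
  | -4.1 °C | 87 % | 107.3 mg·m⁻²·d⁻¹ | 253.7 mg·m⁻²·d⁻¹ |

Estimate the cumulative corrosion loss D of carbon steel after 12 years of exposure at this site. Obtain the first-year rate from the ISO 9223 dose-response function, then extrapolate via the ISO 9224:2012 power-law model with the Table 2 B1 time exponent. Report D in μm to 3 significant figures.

D(12) = 224 μm

carbon steel: temperature factor f = +0.150·(-14.1) = -2.1150
  SO₂ term: 1.77·107.3^0.52·exp(0.02·87-2.1150) = 13.84
  Sd branch = 0.102·Sd^0.62·e^(0.033·RH+0.04·T) = 47.31 μm/a
  r_corr = 13.84 + 47.31 = 61.14 μm/a
Power-law: D(12) = r_corr · 12^0.523
  D(12) = 61.14 × 12^0.523 = 61.14 × 3.668 = 224.3 μm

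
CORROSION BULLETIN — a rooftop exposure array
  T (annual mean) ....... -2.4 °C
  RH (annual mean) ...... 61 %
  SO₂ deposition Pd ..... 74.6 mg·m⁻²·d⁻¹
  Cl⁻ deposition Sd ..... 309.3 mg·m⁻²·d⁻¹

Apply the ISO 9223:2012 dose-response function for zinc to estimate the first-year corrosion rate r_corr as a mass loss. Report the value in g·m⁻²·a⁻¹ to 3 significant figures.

r_corr = 10.7 g·m⁻²·a⁻¹

zinc: temperature factor f = +0.038·(-12.4) = -0.4712
  sulphur-dioxide contribution → 0.8884 μm/a
  chloride contribution → 0.6108 μm/a
  ⇒ r_corr(zinc) = 1.499 μm/a
Convert to mass loss: 1.499 μm/a × 7.14 g/cm³ = 10.7 g·m⁻²·a⁻¹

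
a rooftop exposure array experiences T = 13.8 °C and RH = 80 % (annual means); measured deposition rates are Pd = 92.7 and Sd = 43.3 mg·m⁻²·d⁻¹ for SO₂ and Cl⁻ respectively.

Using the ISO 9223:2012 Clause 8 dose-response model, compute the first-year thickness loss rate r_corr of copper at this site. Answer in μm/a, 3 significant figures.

copper: f(T) = -0.080·(T−10) [T>10 °C] = -0.3040
  SO₂ term: 0.0053·92.7^0.26·exp(0.059·80-0.3040) = 1.424
  Sd branch = 0.01025·Sd^0.27·e^(0.036·RH+0.049·T) = 0.9931 μm/a
  sum: 1.424 + 0.9931 → r_corr = 2.417 μm/a

r_corr = 2.42 μm/a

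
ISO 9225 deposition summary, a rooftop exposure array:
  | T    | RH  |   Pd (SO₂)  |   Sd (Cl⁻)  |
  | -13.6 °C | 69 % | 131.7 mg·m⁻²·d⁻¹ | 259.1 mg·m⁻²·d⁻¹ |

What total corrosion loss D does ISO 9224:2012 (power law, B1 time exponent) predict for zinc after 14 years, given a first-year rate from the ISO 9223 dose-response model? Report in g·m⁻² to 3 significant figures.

zinc: f(T) = +0.038·(T−10) [T≤10 °C] = -0.8968
  SO₂ term: 0.0129·131.7^0.44·exp(0.046·69-0.8968) = 1.077
  Cl⁻ term: 0.0175·259.1^0.57·exp(0.008·69+0.085·-13.6) = 0.2272
  r_corr = 1.077 + 0.2272 = 1.304 μm/a
Long-term exponent b (ISO 9224 Table 2, B1) = 0.813
  D(14) = 1.304 × 14^0.813 = 1.304 × 8.547 = 11.15 μm
  Mass loss = 11.15 μm × 7.14 g/cm³ = 79.58 g·m⁻²

D(14) = 79.6 g·m⁻²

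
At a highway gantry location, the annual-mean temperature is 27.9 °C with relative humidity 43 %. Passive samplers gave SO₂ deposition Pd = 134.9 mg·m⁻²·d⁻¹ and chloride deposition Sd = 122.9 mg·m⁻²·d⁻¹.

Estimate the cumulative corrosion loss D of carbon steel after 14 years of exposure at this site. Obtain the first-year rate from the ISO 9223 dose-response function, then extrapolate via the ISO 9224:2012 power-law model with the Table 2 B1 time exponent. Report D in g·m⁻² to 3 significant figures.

D(14) = 1.43e+03 g·m⁻²

carbon steel: T>10 °C ⇒ hinge -0.054·(27.9−10) = -0.9666
  SO₂ term: 1.77·134.9^0.52·exp(0.02·43-0.9666) = 20.38
  Sd branch = 0.102·Sd^0.62·e^(0.033·RH+0.04·T) = 25.41 μm/a
  r_corr = 20.38 + 25.41 = 45.8 μm/a
Long-term exponent b (ISO 9224 Table 2, B1) = 0.523
  D(14) = 45.8 × 14^0.523 = 45.8 × 3.976 = 182.1 μm
  Mass loss = 182.1 μm × 7.85 g/cm³ = 1429 g·m⁻²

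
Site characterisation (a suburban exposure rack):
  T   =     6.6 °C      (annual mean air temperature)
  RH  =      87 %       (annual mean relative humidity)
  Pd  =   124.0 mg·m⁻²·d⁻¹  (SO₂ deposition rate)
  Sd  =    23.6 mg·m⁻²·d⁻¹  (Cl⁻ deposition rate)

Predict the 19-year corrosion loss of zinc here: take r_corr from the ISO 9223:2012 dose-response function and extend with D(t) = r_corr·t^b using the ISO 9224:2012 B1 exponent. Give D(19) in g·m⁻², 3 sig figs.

zinc: T≤10 °C ⇒ hinge +0.038·(6.6−10) = -0.1292
  Pd branch = 0.0129·Pd^0.44·e^(0.046·RH+f) = 5.172 μm/a
  Cl⁻ term: 0.0175·23.6^0.57·exp(0.008·87+0.085·6.6) = 0.3728
  sum: 5.172 + 0.3728 → r_corr = 5.544 μm/a
ISO 9224: D(t) = r_corr · t^b with b = 0.813 (zinc, B1)
  D(19) = 5.544 × 19^0.813 = 5.544 × 10.96 = 60.74 μm
  Mass loss = 60.74 μm × 7.14 g/cm³ = 433.7 g·m⁻²

D(19) = 434 g·m⁻²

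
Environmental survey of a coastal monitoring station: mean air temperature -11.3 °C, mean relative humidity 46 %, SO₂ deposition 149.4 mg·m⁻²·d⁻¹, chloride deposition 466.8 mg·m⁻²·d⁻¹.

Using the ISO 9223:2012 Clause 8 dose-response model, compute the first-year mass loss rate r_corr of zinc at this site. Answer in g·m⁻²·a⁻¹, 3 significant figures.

r_corr = 5.37 g·m⁻²·a⁻¹

zinc: temperature factor f = +0.038·(-21.3) = -0.8094
  sulphur-dioxide contribution → 0.4313 μm/a
  chloride contribution → 0.3215 μm/a
  total first-year rate 0.7527 μm/a
Convert to mass loss: 0.7527 μm/a × 7.14 g/cm³ = 5.374 g·m⁻²·a⁻¹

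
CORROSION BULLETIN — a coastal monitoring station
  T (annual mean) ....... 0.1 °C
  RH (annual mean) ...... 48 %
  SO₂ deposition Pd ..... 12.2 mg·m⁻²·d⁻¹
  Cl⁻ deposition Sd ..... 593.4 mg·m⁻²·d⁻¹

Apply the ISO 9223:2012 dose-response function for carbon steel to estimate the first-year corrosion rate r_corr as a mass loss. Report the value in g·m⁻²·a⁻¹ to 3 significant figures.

carbon steel: temperature factor f = +0.150·(-9.9) = -1.4850
  SO₂ term: 1.77·12.2^0.52·exp(0.02·48-1.4850) = 3.845
  Sd branch = 0.102·Sd^0.62·e^(0.033·RH+0.04·T) = 26.17 μm/a
  sum: 3.845 + 26.17 → r_corr = 30.01 μm/a
Convert to mass loss: 30.01 μm/a × 7.85 g/cm³ = 235.6 g·m⁻²·a⁻¹

r_corr = 236 g·m⁻²·a⁻¹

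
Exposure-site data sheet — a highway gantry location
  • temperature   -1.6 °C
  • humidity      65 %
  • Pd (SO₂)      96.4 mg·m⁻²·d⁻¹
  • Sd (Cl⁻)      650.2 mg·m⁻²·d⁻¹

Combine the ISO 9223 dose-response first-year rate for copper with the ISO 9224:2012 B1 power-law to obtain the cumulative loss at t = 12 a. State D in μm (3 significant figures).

D(12) = 3.95 μm

copper: f(T) = +0.126·(T−10) [T≤10 °C] = -1.4616
  Pd branch = 0.0053·Pd^0.26·e^(0.059·RH+f) = 0.1866 μm/a
  Cl⁻ term: 0.01025·650.2^0.27·exp(0.036·65+0.049·-1.6) = 0.5655
  r_corr = 0.1866 + 0.5655 = 0.7521 μm/a
Long-term exponent b (ISO 9224 Table 2, B1) = 0.667
  D(12) = 0.7521 × 12^0.667 = 0.7521 × 5.246 = 3.945 μm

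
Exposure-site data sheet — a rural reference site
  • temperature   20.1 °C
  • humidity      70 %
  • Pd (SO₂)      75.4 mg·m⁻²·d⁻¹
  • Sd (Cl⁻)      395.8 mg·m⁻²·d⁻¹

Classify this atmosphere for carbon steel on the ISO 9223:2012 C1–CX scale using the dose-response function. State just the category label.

C5

carbon steel: temperature factor f = -0.054·(10.1) = -0.5454
  Pd branch = 1.77·Pd^0.52·e^(0.02·RH+f) = 39.39 μm/a
  Sd branch = 0.102·Sd^0.62·e^(0.033·RH+0.04·T) = 93.63 μm/a
  r_corr = 39.39 + 93.63 = 133 μm/a
ISO 9223 Table 2 (carbon steel): 80 < 133 ≤ 200 μm/a ⇒ C5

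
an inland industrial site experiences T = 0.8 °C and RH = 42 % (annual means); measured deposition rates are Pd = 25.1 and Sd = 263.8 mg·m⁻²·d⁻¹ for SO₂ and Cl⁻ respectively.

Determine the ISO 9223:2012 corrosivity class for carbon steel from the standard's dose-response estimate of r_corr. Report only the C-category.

C2

carbon steel: T≤10 °C ⇒ hinge +0.150·(0.8−10) = -1.3800
  SO₂ term: 1.77·25.1^0.52·exp(0.02·42-1.3800) = 5.512
  Cl⁻ term: 0.102·263.8^0.62·exp(0.033·42+0.04·0.8) = 13.35
  sum: 5.512 + 13.35 → r_corr = 18.87 μm/a
ISO 9223 Table 2 (carbon steel): 1.3 < 18.9 ≤ 25 μm/a ⇒ C2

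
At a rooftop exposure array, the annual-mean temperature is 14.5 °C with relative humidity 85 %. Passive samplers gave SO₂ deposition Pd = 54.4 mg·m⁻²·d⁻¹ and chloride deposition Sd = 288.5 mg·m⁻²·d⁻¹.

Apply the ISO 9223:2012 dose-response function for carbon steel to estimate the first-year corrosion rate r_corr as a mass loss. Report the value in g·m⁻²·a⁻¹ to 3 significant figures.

carbon steel: temperature factor f = -0.054·(4.5) = -0.2430
  Pd branch = 1.77·Pd^0.52·e^(0.02·RH+f) = 60.71 μm/a
  Cl⁻ term: 0.102·288.5^0.62·exp(0.033·85+0.04·14.5) = 100.9
  sum: 60.71 + 100.9 → r_corr = 161.6 μm/a
Convert to mass loss: 161.6 μm/a × 7.85 g/cm³ = 1269 g·m⁻²·a⁻¹

r_corr = 1.27e+03 g·m⁻²·a⁻¹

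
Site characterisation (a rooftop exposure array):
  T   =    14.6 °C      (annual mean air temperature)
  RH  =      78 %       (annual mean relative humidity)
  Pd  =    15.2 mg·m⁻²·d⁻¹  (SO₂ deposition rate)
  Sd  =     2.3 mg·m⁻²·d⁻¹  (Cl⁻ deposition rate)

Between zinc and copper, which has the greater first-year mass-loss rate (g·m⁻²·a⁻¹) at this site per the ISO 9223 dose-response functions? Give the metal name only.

zinc: temperature factor f = -0.071·(4.6) = -0.3266
  sulphur-dioxide contribution → 1.114 μm/a
  chloride contribution → 0.1816 μm/a
  total first-year rate 1.296 μm/a
  mass loss = 1.296 μm/a × 7.14 g/cm³ = 9.253 g·m⁻²·a⁻¹
copper: f(T) = -0.080·(T−10) [T>10 °C] = -0.3680
  sulphur-dioxide contribution → 0.7419 μm/a
  chloride contribution → 0.4351 μm/a
  ⇒ r_corr(copper) = 1.177 μm/a
  mass loss = 1.177 μm/a × 8.96 g/cm³ = 10.55 g·m⁻²·a⁻¹
Ordering by g·m⁻²·a⁻¹: copper (10.5) > zinc (9.25)

copper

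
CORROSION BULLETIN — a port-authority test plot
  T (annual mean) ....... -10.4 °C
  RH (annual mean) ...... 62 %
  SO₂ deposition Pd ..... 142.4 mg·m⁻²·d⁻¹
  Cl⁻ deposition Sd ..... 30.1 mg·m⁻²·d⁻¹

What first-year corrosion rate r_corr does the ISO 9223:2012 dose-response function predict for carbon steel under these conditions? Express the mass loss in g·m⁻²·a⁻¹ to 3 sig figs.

carbon steel: f(T) = +0.150·(T−10) [T≤10 °C] = -3.0600
  sulphur-dioxide contribution → 3.779 μm/a
  chloride contribution → 4.297 μm/a
  ⇒ r_corr(carbon steel) = 8.077 μm/a
Convert to mass loss: 8.077 μm/a × 7.85 g/cm³ = 63.4 g·m⁻²·a⁻¹

r_corr = 63.4 g·m⁻²·a⁻¹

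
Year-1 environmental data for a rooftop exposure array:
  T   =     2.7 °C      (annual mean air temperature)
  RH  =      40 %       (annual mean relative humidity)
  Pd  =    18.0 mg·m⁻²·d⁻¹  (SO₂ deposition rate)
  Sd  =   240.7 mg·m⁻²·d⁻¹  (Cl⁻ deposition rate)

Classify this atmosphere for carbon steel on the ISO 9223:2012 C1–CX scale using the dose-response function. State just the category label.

C2

carbon steel: f(T) = +0.150·(T−10) [T≤10 °C] = -1.0950
  sulphur-dioxide contribution → 5.924 μm/a
  chloride contribution → 12.74 μm/a
  total first-year rate 18.67 μm/a
ISO 9223 Table 2 (carbon steel): 1.3 < 18.7 ≤ 25 μm/a ⇒ C2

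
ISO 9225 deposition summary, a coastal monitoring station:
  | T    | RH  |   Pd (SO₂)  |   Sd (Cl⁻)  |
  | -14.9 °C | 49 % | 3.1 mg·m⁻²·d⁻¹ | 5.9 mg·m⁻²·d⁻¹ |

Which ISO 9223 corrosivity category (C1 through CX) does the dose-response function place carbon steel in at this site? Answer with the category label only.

carbon steel: temperature factor f = +0.150·(-24.9) = -3.7350
  sulphur-dioxide contribution → 0.2028 μm/a
  chloride contribution → 0.851 μm/a
  total first-year rate 1.054 μm/a
ISO 9223 Table 2 (carbon steel): 0 < 1.05 ≤ 1.3 μm/a ⇒ C1

C1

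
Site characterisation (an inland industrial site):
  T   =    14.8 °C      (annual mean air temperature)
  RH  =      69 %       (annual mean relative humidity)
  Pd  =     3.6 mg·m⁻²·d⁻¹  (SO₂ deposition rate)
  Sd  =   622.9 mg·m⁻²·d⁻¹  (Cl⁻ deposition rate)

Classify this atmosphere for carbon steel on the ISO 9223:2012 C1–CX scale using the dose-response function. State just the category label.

carbon steel: temperature factor f = -0.054·(4.8) = -0.2592
  SO₂ term: 1.77·3.6^0.52·exp(0.02·69-0.2592) = 10.57
  Cl⁻ term: 0.102·622.9^0.62·exp(0.033·69+0.04·14.8) = 97.08
  sum: 10.57 + 97.08 → r_corr = 107.6 μm/a
108 μm/a falls in (80, 200] for carbon steel → category C5

C5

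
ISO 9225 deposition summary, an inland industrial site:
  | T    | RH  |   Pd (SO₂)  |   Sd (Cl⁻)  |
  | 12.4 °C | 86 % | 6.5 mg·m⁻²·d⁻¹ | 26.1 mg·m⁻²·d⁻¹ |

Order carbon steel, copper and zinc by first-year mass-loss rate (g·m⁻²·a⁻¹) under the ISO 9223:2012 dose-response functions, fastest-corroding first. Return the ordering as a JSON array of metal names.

["carbon steel", "copper", "zinc"]

carbon steel: T>10 °C ⇒ hinge -0.054·(12.4−10) = -0.1296
  sulphur-dioxide contribution → 22.98 μm/a
  chloride contribution → 21.62 μm/a
  total first-year rate 44.6 μm/a
  mass loss = 44.6 μm/a × 7.85 g/cm³ = 350.1 g·m⁻²·a⁻¹
copper: T>10 °C ⇒ hinge -0.080·(12.4−10) = -0.1920
  sulphur-dioxide contribution → 1.137 μm/a
  chloride contribution → 1.004 μm/a
  total first-year rate 2.141 μm/a
  mass loss = 2.141 μm/a × 8.96 g/cm³ = 19.18 g·m⁻²·a⁻¹
zinc: f(T) = -0.071·(T−10) [T>10 °C] = -0.1704
  sulphur-dioxide contribution → 1.295 μm/a
  chloride contribution → 0.6413 μm/a
  total first-year rate 1.937 μm/a
  mass loss = 1.937 μm/a × 7.14 g/cm³ = 13.83 g·m⁻²·a⁻¹
Ordering by g·m⁻²·a⁻¹: carbon steel (350) > copper (19.2) > zinc (13.8)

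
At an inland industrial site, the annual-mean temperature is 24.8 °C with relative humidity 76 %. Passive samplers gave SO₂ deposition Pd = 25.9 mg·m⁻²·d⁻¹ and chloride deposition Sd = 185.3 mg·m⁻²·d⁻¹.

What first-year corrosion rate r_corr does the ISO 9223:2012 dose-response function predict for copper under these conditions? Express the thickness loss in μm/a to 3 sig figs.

copper: T>10 °C ⇒ hinge -0.080·(24.8−10) = -1.1840
  Pd branch = 0.0053·Pd^0.26·e^(0.059·RH+f) = 0.3349 μm/a
  Sd branch = 0.01025·Sd^0.27·e^(0.036·RH+0.049·T) = 2.183 μm/a
  r_corr = 0.3349 + 2.183 = 2.518 μm/a

r_corr = 2.52 μm/a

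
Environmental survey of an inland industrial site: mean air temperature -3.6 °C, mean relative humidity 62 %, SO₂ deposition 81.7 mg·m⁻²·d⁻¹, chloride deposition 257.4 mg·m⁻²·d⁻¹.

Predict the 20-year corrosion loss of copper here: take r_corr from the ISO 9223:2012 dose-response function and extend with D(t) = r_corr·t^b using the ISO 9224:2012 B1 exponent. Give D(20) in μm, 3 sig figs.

D(20) = 3.50 μm

copper: T≤10 °C ⇒ hinge +0.126·(-3.6−10) = -1.7136
  sulphur-dioxide contribution → 0.1164 μm/a
  chloride contribution → 0.3584 μm/a
  total first-year rate 0.4747 μm/a
Power-law: D(20) = r_corr · 20^0.667
  D(20) = 0.4747 × 20^0.667 = 0.4747 × 7.375 = 3.501 μm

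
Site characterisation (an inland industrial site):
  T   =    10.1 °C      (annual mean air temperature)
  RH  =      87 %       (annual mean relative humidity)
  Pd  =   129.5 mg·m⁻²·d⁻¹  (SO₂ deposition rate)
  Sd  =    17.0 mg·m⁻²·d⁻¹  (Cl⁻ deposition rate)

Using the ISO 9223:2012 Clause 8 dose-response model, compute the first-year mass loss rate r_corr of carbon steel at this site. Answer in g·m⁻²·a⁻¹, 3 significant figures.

carbon steel: temperature factor f = -0.054·(0.1) = -0.0054
  SO₂ term: 1.77·129.5^0.52·exp(0.02·87-0.0054) = 125.8
  Sd branch = 0.102·Sd^0.62·e^(0.033·RH+0.04·T) = 15.62 μm/a
  r_corr = 125.8 + 15.62 = 141.4 μm/a
Convert to mass loss: 141.4 μm/a × 7.85 g/cm³ = 1110 g·m⁻²·a⁻¹

r_corr = 1.11e+03 g·m⁻²·a⁻¹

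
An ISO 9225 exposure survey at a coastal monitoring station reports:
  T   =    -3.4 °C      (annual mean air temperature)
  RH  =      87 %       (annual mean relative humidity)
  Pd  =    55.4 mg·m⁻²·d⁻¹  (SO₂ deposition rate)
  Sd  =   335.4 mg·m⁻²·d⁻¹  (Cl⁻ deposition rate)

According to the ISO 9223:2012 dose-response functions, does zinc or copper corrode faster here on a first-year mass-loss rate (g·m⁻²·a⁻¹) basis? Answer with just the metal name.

zinc

zinc: temperature factor f = +0.038·(-13.4) = -0.5092
  SO₂ term: 0.0129·55.4^0.44·exp(0.046·87-0.5092) = 2.481
  Sd branch = 0.0175·Sd^0.57·e^(0.008·RH+0.085·T) = 0.7234 μm/a
  r_corr = 2.481 + 0.7234 = 3.204 μm/a
  mass loss = 3.204 μm/a × 7.14 g/cm³ = 22.88 g·m⁻²·a⁻¹
copper: T≤10 °C ⇒ hinge +0.126·(-3.4−10) = -1.6884
  Pd branch = 0.0053·Pd^0.26·e^(0.059·RH+f) = 0.4716 μm/a
  Sd branch = 0.01025·Sd^0.27·e^(0.036·RH+0.049·T) = 0.9561 μm/a
  sum: 0.4716 + 0.9561 → r_corr = 1.428 μm/a
  mass loss = 1.428 μm/a × 8.96 g/cm³ = 12.79 g·m⁻²·a⁻¹
Ordering by g·m⁻²·a⁻¹: zinc (22.9) > copper (12.8)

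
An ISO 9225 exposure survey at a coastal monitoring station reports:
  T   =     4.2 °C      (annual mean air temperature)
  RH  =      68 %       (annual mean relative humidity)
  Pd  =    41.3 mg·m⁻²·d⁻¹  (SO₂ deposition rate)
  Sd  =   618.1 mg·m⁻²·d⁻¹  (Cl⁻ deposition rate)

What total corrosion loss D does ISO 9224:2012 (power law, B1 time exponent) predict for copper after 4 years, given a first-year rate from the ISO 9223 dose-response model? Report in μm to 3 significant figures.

D(4) = 3.02 μm

copper: f(T) = +0.126·(T−10) [T≤10 °C] = -0.7308
  SO₂ term: 0.0053·41.3^0.26·exp(0.059·68-0.7308) = 0.371
  Cl⁻ term: 0.01025·618.1^0.27·exp(0.036·68+0.049·4.2) = 0.8257
  sum: 0.371 + 0.8257 → r_corr = 1.197 μm/a
Long-term exponent b (ISO 9224 Table 2, B1) = 0.667
  D(4) = 1.197 × 4^0.667 = 1.197 × 2.521 = 3.017 μm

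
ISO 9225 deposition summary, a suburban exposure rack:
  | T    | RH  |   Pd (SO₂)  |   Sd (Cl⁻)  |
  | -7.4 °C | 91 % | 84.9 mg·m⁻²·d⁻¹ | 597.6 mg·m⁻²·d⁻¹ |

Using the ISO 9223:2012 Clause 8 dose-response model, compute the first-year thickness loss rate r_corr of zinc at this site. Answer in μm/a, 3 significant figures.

zinc: T≤10 °C ⇒ hinge +0.038·(-7.4−10) = -0.6612
  sulphur-dioxide contribution → 3.091 μm/a
  chloride contribution → 0.7389 μm/a
  ⇒ r_corr(zinc) = 3.83 μm/a

r_corr = 3.83 μm/a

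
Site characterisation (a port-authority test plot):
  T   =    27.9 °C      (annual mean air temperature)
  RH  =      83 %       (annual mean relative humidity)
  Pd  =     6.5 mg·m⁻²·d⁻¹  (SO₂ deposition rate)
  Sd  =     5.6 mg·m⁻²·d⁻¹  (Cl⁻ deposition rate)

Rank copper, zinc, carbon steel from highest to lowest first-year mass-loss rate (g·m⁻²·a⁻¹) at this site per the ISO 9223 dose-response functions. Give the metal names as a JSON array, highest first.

copper: f(T) = -0.080·(T−10) [T>10 °C] = -1.4320
  Pd branch = 0.0053·Pd^0.26·e^(0.059·RH+f) = 0.2757 μm/a
  Cl⁻ term: 0.01025·5.6^0.27·exp(0.036·83+0.049·27.9) = 1.271
  sum: 0.2757 + 1.271 → r_corr = 1.547 μm/a
  mass loss = 1.547 μm/a × 8.96 g/cm³ = 13.86 g·m⁻²·a⁻¹
zinc: T>10 °C ⇒ hinge -0.071·(27.9−10) = -1.2709
  Pd branch = 0.0129·Pd^0.44·e^(0.046·RH+f) = 0.3754 μm/a
  Sd branch = 0.0175·Sd^0.57·e^(0.008·RH+0.085·T) = 0.9723 μm/a
  sum: 0.3754 + 0.9723 → r_corr = 1.348 μm/a
  mass loss = 1.348 μm/a × 7.14 g/cm³ = 9.622 g·m⁻²·a⁻¹
carbon steel: temperature factor f = -0.054·(17.9) = -0.9666
  SO₂ term: 1.77·6.5^0.52·exp(0.02·83-0.9666) = 9.372
  Cl⁻ term: 0.102·5.6^0.62·exp(0.033·83+0.04·27.9) = 14.02
  sum: 9.372 + 14.02 → r_corr = 23.39 μm/a
  mass loss = 23.39 μm/a × 7.85 g/cm³ = 183.6 g·m⁻²·a⁻¹
Ordering by g·m⁻²·a⁻¹: carbon steel (184) > copper (13.9) > zinc (9.62)

["carbon steel", "copper", "zinc"]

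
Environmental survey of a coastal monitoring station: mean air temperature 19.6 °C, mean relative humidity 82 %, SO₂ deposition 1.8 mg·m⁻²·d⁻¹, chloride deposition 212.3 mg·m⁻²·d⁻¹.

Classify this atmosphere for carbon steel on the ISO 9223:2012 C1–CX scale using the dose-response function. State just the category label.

C5

carbon steel: temperature factor f = -0.054·(9.6) = -0.5184
  SO₂ term: 1.77·1.8^0.52·exp(0.02·82-0.5184) = 7.376
  Sd branch = 0.102·Sd^0.62·e^(0.033·RH+0.04·T) = 92.68 μm/a
  r_corr = 7.376 + 92.68 = 100.1 μm/a
Category bounds: 80…200 μm/a bracket r_corr ⇒ C5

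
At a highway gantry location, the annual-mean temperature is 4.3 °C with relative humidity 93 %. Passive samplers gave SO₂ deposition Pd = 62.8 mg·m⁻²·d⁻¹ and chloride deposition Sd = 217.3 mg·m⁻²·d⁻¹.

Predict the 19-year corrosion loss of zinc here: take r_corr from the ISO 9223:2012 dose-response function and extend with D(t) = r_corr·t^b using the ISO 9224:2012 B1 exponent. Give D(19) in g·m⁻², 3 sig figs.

zinc: f(T) = +0.038·(T−10) [T≤10 °C] = -0.2166
  SO₂ term: 0.0129·62.8^0.44·exp(0.046·93-0.2166) = 4.63
  Cl⁻ term: 0.0175·217.3^0.57·exp(0.008·93+0.085·4.3) = 1.14
  r_corr = 4.63 + 1.14 = 5.77 μm/a
ISO 9224: D(t) = r_corr · t^b with b = 0.813 (zinc, B1)
  D(19) = 5.77 × 19^0.813 = 5.77 × 10.96 = 63.21 μm
  Mass loss = 63.21 μm × 7.14 g/cm³ = 451.3 g·m⁻²

D(19) = 451 g·m⁻²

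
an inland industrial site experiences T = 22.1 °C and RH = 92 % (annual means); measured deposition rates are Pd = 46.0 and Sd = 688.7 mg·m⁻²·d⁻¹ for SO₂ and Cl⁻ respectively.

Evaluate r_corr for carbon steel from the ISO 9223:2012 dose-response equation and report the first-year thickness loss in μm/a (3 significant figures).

r_corr = 338 μm/a

carbon steel: temperature factor f = -0.054·(12.1) = -0.6534
  SO₂ term: 1.77·46.0^0.52·exp(0.02·92-0.6534) = 42.46
  Sd branch = 0.102·Sd^0.62·e^(0.033·RH+0.04·T) = 295.5 μm/a
  sum: 42.46 + 295.5 → r_corr = 338 μm/a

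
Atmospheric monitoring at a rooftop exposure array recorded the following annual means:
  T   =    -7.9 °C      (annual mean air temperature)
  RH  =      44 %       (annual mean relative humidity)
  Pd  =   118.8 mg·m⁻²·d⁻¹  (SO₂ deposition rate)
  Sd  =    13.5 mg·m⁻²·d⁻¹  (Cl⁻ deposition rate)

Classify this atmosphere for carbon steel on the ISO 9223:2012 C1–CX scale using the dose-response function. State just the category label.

carbon steel: T≤10 °C ⇒ hinge +0.150·(-7.9−10) = -2.6850
  SO₂ term: 1.77·118.8^0.52·exp(0.02·44-2.6850) = 3.491
  Cl⁻ term: 0.102·13.5^0.62·exp(0.033·44+0.04·-7.9) = 1.595
  sum: 3.491 + 1.595 → r_corr = 5.086 μm/a
5.09 μm/a falls in (1.3, 25] for carbon steel → category C2

C2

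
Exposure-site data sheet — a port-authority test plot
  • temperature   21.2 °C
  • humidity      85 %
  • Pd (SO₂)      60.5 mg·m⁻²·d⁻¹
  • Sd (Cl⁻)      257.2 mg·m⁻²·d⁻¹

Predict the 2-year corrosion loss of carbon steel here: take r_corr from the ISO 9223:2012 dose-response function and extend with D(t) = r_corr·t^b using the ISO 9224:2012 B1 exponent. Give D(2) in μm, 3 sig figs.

D(2) = 241 μm

carbon steel: temperature factor f = -0.054·(11.2) = -0.6048
  Pd branch = 1.77·Pd^0.52·e^(0.02·RH+f) = 44.68 μm/a
  Cl⁻ term: 0.102·257.2^0.62·exp(0.033·85+0.04·21.2) = 122.9
  sum: 44.68 + 122.9 → r_corr = 167.6 μm/a
Long-term exponent b (ISO 9224 Table 2, B1) = 0.523
  D(2) = 167.6 × 2^0.523 = 167.6 × 1.437 = 240.8 μm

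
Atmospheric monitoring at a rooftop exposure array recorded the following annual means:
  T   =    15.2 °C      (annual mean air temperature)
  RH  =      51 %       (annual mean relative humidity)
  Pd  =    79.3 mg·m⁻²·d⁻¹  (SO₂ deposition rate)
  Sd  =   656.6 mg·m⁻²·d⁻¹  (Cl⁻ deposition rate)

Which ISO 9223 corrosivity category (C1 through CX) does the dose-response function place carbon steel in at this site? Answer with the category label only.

carbon steel: f(T) = -0.054·(T−10) [T>10 °C] = -0.2808
  Pd branch = 1.77·Pd^0.52·e^(0.02·RH+f) = 36.03 μm/a
  Sd branch = 0.102·Sd^0.62·e^(0.033·RH+0.04·T) = 56.27 μm/a
  r_corr = 36.03 + 56.27 = 92.3 μm/a
92.3 μm/a falls in (80, 200] for carbon steel → category C5

C5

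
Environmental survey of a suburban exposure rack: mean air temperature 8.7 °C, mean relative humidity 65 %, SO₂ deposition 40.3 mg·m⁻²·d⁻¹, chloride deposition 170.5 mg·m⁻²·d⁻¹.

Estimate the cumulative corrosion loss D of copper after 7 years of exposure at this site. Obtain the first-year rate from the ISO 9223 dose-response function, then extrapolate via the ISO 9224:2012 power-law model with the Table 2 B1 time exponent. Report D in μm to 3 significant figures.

D(7) = 4.38 μm

copper: T≤10 °C ⇒ hinge +0.126·(8.7−10) = -0.1638
  SO₂ term: 0.0053·40.3^0.26·exp(0.059·65-0.1638) = 0.5445
  Sd branch = 0.01025·Sd^0.27·e^(0.036·RH+0.049·T) = 0.6526 μm/a
  sum: 0.5445 + 0.6526 → r_corr = 1.197 μm/a
ISO 9224: D(t) = r_corr · t^b with b = 0.667 (copper, B1)
  D(7) = 1.197 × 7^0.667 = 1.197 × 3.662 = 4.384 μm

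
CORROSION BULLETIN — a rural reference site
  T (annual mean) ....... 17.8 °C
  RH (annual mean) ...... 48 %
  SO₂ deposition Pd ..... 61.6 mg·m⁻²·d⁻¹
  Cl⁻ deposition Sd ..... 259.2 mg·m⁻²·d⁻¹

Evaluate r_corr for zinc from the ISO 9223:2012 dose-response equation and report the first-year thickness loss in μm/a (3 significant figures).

zinc: temperature factor f = -0.071·(7.8) = -0.5538
  SO₂ term: 0.0129·61.6^0.44·exp(0.046·48-0.5538) = 0.4134
  Sd branch = 0.0175·Sd^0.57·e^(0.008·RH+0.085·T) = 2.771 μm/a
  r_corr = 0.4134 + 2.771 = 3.185 μm/a

r_corr = 3.18 μm/a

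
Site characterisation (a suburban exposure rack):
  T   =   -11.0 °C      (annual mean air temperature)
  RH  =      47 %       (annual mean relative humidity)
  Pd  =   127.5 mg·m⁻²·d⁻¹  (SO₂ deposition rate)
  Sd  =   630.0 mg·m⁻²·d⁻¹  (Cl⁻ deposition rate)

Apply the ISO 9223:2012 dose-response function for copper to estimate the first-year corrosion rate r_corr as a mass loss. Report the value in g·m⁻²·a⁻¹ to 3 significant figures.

copper: T≤10 °C ⇒ hinge +0.126·(-11.0−10) = -2.6460
  sulphur-dioxide contribution → 0.02123 μm/a
  chloride contribution → 0.185 μm/a
  ⇒ r_corr(copper) = 0.2063 μm/a
Convert to mass loss: 0.2063 μm/a × 8.96 g/cm³ = 1.848 g·m⁻²·a⁻¹

r_corr = 1.85 g·m⁻²·a⁻¹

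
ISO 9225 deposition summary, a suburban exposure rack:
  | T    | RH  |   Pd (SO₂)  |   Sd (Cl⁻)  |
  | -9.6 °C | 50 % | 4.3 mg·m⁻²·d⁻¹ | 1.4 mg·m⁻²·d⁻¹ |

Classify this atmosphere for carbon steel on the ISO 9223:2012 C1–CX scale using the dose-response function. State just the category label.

C1

carbon steel: T≤10 °C ⇒ hinge +0.150·(-9.6−10) = -2.9400
  SO₂ term: 1.77·4.3^0.52·exp(0.02·50-2.9400) = 0.5431
  Cl⁻ term: 0.102·1.4^0.62·exp(0.033·50+0.04·-9.6) = 0.4457
  sum: 0.5431 + 0.4457 → r_corr = 0.9887 μm/a
ISO 9223 Table 2 (carbon steel): 0 < 0.989 ≤ 1.3 μm/a ⇒ C1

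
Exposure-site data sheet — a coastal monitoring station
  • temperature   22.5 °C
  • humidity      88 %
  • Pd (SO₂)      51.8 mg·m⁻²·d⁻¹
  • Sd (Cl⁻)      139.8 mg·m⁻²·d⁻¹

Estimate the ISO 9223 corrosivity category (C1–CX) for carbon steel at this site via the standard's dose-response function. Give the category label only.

C5

carbon steel: T>10 °C ⇒ hinge -0.054·(22.5−10) = -0.6750
  SO₂ term: 1.77·51.8^0.52·exp(0.02·88-0.6750) = 40.8
  Cl⁻ term: 0.102·139.8^0.62·exp(0.033·88+0.04·22.5) = 97.92
  sum: 40.8 + 97.92 → r_corr = 138.7 μm/a
ISO 9223 Table 2 (carbon steel): 80 < 139 ≤ 200 μm/a ⇒ C5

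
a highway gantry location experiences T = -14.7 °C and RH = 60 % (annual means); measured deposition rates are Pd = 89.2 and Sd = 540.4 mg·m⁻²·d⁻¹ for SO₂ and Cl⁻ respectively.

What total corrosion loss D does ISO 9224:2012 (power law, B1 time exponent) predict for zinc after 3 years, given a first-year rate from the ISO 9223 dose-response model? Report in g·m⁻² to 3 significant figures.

D(3) = 15.1 g·m⁻²

zinc: T≤10 °C ⇒ hinge +0.038·(-14.7−10) = -0.9386
  Pd branch = 0.0129·Pd^0.44·e^(0.046·RH+f) = 0.5751 μm/a
  Sd branch = 0.0175·Sd^0.57·e^(0.008·RH+0.085·T) = 0.2927 μm/a
  r_corr = 0.5751 + 0.2927 = 0.8679 μm/a
Long-term exponent b (ISO 9224 Table 2, B1) = 0.813
  D(3) = 0.8679 × 3^0.813 = 0.8679 × 2.443 = 2.12 μm
  Mass loss = 2.12 μm × 7.14 g/cm³ = 15.14 g·m⁻²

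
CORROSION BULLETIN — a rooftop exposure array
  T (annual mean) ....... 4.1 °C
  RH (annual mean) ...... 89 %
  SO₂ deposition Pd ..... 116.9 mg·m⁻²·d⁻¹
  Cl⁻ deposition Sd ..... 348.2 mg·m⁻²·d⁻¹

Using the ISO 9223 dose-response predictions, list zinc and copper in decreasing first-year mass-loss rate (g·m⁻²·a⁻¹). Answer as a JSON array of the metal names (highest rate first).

zinc: temperature factor f = +0.038·(-5.9) = -0.2242
  Pd branch = 0.0129·Pd^0.44·e^(0.046·RH+f) = 5.024 μm/a
  Cl⁻ term: 0.0175·348.2^0.57·exp(0.008·89+0.085·4.1) = 1.421
  sum: 5.024 + 1.421 → r_corr = 6.445 μm/a
  mass loss = 6.445 μm/a × 7.14 g/cm³ = 46.01 g·m⁻²·a⁻¹
copper: f(T) = +0.126·(T−10) [T≤10 °C] = -0.7434
  Pd branch = 0.0053·Pd^0.26·e^(0.059·RH+f) = 1.658 μm/a
  Cl⁻ term: 0.01025·348.2^0.27·exp(0.036·89+0.049·4.1) = 1.499
  sum: 1.658 + 1.499 → r_corr = 3.157 μm/a
  mass loss = 3.157 μm/a × 8.96 g/cm³ = 28.28 g·m⁻²·a⁻¹
Ordering by g·m⁻²·a⁻¹: zinc (46) > copper (28.3)

["zinc", "copper"]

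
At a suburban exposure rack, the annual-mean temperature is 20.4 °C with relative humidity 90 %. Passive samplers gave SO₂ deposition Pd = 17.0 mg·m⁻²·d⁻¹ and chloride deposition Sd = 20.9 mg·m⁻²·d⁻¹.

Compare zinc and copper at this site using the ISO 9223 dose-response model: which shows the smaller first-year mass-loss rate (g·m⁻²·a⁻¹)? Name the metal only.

zinc

zinc: temperature factor f = -0.071·(10.4) = -0.7384
  SO₂ term: 0.0129·17.0^0.44·exp(0.046·90-0.7384) = 1.347
  Sd branch = 0.0175·Sd^0.57·e^(0.008·RH+0.085·T) = 1.152 μm/a
  sum: 1.347 + 1.152 → r_corr = 2.498 μm/a
  mass loss = 2.498 μm/a × 7.14 g/cm³ = 17.84 g·m⁻²·a⁻¹
copper: temperature factor f = -0.080·(10.4) = -0.8320
  Pd branch = 0.0053·Pd^0.26·e^(0.059·RH+f) = 0.9749 μm/a
  Cl⁻ term: 0.01025·20.9^0.27·exp(0.036·90+0.049·20.4) = 1.616
  sum: 0.9749 + 1.616 → r_corr = 2.591 μm/a
  mass loss = 2.591 μm/a × 8.96 g/cm³ = 23.21 g·m⁻²·a⁻¹
Ordering by g·m⁻²·a⁻¹: copper (23.2) > zinc (17.8)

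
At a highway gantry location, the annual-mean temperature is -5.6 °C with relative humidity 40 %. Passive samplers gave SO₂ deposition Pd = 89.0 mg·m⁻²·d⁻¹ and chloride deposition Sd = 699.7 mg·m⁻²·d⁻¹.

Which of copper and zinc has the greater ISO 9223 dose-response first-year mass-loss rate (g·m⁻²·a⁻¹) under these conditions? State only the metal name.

copper: temperature factor f = +0.126·(-15.6) = -1.9656
  SO₂ term: 0.0053·89.0^0.26·exp(0.059·40-1.9656) = 0.02526
  Cl⁻ term: 0.01025·699.7^0.27·exp(0.036·40+0.049·-5.6) = 0.1928
  sum: 0.02526 + 0.1928 → r_corr = 0.218 μm/a
  mass loss = 0.218 μm/a × 8.96 g/cm³ = 1.954 g·m⁻²·a⁻¹
zinc: temperature factor f = +0.038·(-15.6) = -0.5928
  SO₂ term: 0.0129·89.0^0.44·exp(0.046·40-0.5928) = 0.3236
  Sd branch = 0.0175·Sd^0.57·e^(0.008·RH+0.085·T) = 0.6265 μm/a
  sum: 0.3236 + 0.6265 → r_corr = 0.95 μm/a
  mass loss = 0.95 μm/a × 7.14 g/cm³ = 6.783 g·m⁻²·a⁻¹
Ordering by g·m⁻²·a⁻¹: zinc (6.78) > copper (1.95)

zinc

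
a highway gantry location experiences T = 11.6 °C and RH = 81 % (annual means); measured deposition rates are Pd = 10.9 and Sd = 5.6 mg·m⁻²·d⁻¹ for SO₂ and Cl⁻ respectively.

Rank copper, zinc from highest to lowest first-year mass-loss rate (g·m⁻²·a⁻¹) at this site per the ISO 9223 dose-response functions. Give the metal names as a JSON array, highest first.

["copper", "zinc"]

copper: T>10 °C ⇒ hinge -0.080·(11.6−10) = -0.1280
  Pd branch = 0.0053·Pd^0.26·e^(0.059·RH+f) = 1.033 μm/a
  Cl⁻ term: 0.01025·5.6^0.27·exp(0.036·81+0.049·11.6) = 0.5321
  r_corr = 1.033 + 0.5321 = 1.565 μm/a
  mass loss = 1.565 μm/a × 8.96 g/cm³ = 14.02 g·m⁻²·a⁻¹
zinc: f(T) = -0.071·(T−10) [T>10 °C] = -0.1136
  SO₂ term: 0.0129·10.9^0.44·exp(0.046·81-0.1136) = 1.367
  Cl⁻ term: 0.0175·5.6^0.57·exp(0.008·81+0.085·11.6) = 0.2394
  r_corr = 1.367 + 0.2394 = 1.607 μm/a
  mass loss = 1.607 μm/a × 7.14 g/cm³ = 11.47 g·m⁻²·a⁻¹
Ordering by g·m⁻²·a⁻¹: copper (14) > zinc (11.5)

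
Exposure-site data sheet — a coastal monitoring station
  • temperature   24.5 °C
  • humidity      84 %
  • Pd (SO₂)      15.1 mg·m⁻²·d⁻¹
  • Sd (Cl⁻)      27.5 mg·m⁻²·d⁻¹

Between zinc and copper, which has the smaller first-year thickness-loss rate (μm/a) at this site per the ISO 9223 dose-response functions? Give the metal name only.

copper

zinc: T>10 °C ⇒ hinge -0.071·(24.5−10) = -1.0295
  SO₂ term: 0.0129·15.1^0.44·exp(0.046·84-1.0295) = 0.725
  Sd branch = 0.0175·Sd^0.57·e^(0.008·RH+0.085·T) = 1.819 μm/a
  r_corr = 0.725 + 1.819 = 2.544 μm/a
copper: T>10 °C ⇒ hinge -0.080·(24.5−10) = -1.1600
  SO₂ term: 0.0053·15.1^0.26·exp(0.059·84-1.1600) = 0.478
  Cl⁻ term: 0.01025·27.5^0.27·exp(0.036·84+0.049·24.5) = 1.714
  r_corr = 0.478 + 1.714 = 2.192 μm/a
Ordering by μm/a: zinc (2.54) > copper (2.19)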